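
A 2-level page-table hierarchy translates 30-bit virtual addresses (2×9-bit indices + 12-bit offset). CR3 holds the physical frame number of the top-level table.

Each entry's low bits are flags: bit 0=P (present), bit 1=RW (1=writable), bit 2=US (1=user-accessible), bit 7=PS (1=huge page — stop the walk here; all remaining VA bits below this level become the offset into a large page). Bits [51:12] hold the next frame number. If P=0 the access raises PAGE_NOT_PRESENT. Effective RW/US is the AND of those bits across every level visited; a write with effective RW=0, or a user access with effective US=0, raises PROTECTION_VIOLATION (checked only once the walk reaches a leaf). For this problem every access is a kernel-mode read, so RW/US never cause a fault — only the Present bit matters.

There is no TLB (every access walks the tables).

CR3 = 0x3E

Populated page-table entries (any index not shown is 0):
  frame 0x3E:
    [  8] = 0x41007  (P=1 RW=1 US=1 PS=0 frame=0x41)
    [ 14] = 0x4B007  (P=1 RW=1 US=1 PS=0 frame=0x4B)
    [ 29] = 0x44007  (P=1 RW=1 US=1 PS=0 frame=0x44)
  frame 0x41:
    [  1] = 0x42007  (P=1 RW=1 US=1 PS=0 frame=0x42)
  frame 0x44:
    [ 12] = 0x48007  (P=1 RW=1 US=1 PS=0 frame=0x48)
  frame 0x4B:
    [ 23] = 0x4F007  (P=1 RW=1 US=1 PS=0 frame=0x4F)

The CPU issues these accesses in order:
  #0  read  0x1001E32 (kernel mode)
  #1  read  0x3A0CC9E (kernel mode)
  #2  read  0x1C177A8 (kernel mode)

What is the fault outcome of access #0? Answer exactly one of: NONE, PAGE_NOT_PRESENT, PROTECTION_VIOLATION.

Walk each access:
#0 VA=0x1001E32 (r,kernel):
  L0: frame=0x3E idx=8 entry=0x41007 [P=1 RW=1 US=1 PS=0]
  L1: frame=0x41 idx=1 entry=0x42007 [P=1 RW=1 US=1 PS=0]
  ✓ 0x42E32  — 2 lookups
#1 VA=0x3A0CC9E (r,kernel):
  L0: frame=0x3E idx=29 entry=0x44007 [P=1 RW=1 US=1 PS=0]
  L1: frame=0x44 idx=12 entry=0x48007 [P=1 RW=1 US=1 PS=0]
  ✓ 0x48C9E  — 2 lookups
#2 VA=0x1C177A8 (r,kernel):
  L0: frame=0x3E idx=14 entry=0x4B007 [P=1 RW=1 US=1 PS=0]
  L1: frame=0x4B idx=23 entry=0x4F007 [P=1 RW=1 US=1 PS=0]
  ✓ 0x4F7A8  — 2 lookups

Access #0 fault: NONE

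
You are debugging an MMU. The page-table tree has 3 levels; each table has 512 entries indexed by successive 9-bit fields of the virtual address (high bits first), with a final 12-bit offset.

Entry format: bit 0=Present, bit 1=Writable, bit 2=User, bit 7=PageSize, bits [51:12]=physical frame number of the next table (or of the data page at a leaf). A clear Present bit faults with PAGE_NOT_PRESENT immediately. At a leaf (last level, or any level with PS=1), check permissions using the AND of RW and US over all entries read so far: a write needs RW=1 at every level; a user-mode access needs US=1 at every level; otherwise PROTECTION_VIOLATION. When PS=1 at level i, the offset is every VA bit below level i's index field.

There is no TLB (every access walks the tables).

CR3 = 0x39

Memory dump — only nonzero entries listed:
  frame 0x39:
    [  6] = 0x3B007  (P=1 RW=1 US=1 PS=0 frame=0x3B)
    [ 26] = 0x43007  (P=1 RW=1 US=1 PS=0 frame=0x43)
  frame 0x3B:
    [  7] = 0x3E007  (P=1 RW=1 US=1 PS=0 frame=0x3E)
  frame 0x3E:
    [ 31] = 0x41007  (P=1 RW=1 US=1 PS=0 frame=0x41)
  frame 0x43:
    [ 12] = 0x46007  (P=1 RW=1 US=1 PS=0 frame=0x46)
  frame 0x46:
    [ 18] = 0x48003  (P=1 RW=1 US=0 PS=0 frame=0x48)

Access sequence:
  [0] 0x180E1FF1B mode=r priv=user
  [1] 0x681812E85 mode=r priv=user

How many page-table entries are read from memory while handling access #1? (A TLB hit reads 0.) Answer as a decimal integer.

Walk each access:
#0 VA=0x180E1FF1B (r,user):
  [0] read 0x39 idx=6: raw=0x3B007 flags P=1 W=1 U=1 S=0
  [1] read 0x3B idx=7: raw=0x3E007 flags P=1 W=1 U=1 S=0
  [2] read 0x3E idx=31: raw=0x41007 flags P=1 W=1 U=1 S=0
  ✓ 0x41F1B  — 3 lookups
#1 VA=0x681812E85 (r,user):
  [0] read 0x39 idx=26: raw=0x43007 flags P=1 W=1 U=1 S=0
  [1] read 0x43 idx=12: raw=0x46007 flags P=1 W=1 U=1 S=0
  [2] read 0x46 idx=18: raw=0x48003 flags P=1 W=1 U=0 S=0
  → PROTECTION_VIOLATION  (3 entries read)

Entries read for #1: 3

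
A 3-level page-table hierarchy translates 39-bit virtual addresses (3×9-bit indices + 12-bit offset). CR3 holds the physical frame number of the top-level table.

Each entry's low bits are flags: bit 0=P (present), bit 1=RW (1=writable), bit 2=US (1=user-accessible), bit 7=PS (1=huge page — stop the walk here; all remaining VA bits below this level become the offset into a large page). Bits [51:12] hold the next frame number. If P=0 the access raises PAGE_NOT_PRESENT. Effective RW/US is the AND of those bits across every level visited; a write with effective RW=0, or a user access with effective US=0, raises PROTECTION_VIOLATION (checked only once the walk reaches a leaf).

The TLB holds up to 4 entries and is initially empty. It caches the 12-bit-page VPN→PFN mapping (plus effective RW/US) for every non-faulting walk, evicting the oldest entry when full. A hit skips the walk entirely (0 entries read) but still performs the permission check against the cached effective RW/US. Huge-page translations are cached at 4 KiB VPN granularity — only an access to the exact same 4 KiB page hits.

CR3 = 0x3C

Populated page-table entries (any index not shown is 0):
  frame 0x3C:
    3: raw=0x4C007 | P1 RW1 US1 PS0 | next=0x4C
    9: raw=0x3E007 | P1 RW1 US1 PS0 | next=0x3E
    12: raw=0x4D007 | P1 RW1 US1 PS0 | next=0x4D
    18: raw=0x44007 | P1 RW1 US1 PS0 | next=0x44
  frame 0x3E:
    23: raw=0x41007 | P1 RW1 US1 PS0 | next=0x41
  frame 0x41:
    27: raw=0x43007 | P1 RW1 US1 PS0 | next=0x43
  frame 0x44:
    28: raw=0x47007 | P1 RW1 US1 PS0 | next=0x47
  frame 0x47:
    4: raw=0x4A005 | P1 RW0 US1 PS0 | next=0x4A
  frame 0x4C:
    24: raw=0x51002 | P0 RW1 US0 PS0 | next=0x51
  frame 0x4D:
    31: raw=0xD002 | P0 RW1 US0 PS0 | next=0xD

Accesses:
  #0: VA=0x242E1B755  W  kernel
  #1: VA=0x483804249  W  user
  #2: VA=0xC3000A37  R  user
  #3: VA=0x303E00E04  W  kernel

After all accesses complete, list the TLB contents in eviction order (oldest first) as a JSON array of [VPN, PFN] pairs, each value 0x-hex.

Per-access translation:
#0 VA=0x242E1B755 (w,kernel):
  lvl0: tbl 0x3C, slot 9 ⇒ 0x3E007 (P1/RW1/US1/PS0)
  lvl1: tbl 0x3E, slot 23 ⇒ 0x41007 (P1/RW1/US1/PS0)
  lvl2: tbl 0x41, slot 27 ⇒ 0x43007 (P1/RW1/US1/PS0)
  ✓ 0x43755  — 3 lookups
#1 VA=0x483804249 (w,user):
  lvl0: tbl 0x3C, slot 18 ⇒ 0x44007 (P1/RW1/US1/PS0)
  lvl1: tbl 0x44, slot 28 ⇒ 0x47007 (P1/RW1/US1/PS0)
  lvl2: tbl 0x47, slot 4 ⇒ 0x4A005 (P1/RW0/US1/PS0)
  ⇒ fault: PROTECTION_VIOLATION  — 3 lookups
#2 VA=0xC3000A37 (r,user):
  lvl0: tbl 0x3C, slot 3 ⇒ 0x4C007 (P1/RW1/US1/PS0)
  lvl1: tbl 0x4C, slot 24 ⇒ 0x51002 (P0/RW1/US0/PS0)
  ⇒ fault: PAGE_NOT_PRESENT  — 2 lookups
#3 VA=0x303E00E04 (w,kernel):
  lvl0: tbl 0x3C, slot 12 ⇒ 0x4D007 (P1/RW1/US1/PS0)
  lvl1: tbl 0x4D, slot 31 ⇒ 0xD002 (P0/RW1/US0/PS0)
  ⇒ fault: PAGE_NOT_PRESENT  — 2 lookups

TLB: [["0x242E1B", "0x43"]]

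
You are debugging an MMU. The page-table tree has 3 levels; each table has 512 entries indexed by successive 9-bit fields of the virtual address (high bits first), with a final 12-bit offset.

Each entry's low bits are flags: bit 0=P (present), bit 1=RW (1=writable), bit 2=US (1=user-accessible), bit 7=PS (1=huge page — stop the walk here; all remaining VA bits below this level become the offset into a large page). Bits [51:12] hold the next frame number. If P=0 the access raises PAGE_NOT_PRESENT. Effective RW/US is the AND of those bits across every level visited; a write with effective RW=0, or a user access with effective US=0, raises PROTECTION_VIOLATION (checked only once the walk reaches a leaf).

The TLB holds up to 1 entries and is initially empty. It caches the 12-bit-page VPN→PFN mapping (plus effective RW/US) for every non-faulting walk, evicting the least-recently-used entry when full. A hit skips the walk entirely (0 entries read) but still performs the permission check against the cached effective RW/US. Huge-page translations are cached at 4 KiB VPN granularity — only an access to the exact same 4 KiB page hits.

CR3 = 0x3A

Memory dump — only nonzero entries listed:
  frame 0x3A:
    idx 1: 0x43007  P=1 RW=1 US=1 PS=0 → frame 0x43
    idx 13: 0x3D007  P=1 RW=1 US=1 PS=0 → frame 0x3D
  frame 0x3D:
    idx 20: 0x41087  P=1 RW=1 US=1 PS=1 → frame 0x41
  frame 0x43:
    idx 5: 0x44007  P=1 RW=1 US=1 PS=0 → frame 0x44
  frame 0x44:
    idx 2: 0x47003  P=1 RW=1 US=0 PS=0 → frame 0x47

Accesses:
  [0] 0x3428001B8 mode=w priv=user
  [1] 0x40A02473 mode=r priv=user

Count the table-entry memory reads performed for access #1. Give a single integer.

Walk each access:
#0 VA=0x3428001B8 (w,user):
  [0] read 0x3A idx=13: raw=0x3D007 flags P=1 W=1 U=1 S=0
  [1] read 0x3D idx=20: raw=0x41087 flags P=1 W=1 U=1 S=1
  ⇒ phys 0x411B8 (huge @L1)  [2 reads]
#1 VA=0x40A02473 (r,user):
  [0] read 0x3A idx=1: raw=0x43007 flags P=1 W=1 U=1 S=0
  [1] read 0x43 idx=5: raw=0x44007 flags P=1 W=1 U=1 S=0
  [2] read 0x44 idx=2: raw=0x47003 flags P=1 W=1 U=0 S=0
  → PROTECTION_VIOLATION  (3 entries read)

Entries read for #1: 3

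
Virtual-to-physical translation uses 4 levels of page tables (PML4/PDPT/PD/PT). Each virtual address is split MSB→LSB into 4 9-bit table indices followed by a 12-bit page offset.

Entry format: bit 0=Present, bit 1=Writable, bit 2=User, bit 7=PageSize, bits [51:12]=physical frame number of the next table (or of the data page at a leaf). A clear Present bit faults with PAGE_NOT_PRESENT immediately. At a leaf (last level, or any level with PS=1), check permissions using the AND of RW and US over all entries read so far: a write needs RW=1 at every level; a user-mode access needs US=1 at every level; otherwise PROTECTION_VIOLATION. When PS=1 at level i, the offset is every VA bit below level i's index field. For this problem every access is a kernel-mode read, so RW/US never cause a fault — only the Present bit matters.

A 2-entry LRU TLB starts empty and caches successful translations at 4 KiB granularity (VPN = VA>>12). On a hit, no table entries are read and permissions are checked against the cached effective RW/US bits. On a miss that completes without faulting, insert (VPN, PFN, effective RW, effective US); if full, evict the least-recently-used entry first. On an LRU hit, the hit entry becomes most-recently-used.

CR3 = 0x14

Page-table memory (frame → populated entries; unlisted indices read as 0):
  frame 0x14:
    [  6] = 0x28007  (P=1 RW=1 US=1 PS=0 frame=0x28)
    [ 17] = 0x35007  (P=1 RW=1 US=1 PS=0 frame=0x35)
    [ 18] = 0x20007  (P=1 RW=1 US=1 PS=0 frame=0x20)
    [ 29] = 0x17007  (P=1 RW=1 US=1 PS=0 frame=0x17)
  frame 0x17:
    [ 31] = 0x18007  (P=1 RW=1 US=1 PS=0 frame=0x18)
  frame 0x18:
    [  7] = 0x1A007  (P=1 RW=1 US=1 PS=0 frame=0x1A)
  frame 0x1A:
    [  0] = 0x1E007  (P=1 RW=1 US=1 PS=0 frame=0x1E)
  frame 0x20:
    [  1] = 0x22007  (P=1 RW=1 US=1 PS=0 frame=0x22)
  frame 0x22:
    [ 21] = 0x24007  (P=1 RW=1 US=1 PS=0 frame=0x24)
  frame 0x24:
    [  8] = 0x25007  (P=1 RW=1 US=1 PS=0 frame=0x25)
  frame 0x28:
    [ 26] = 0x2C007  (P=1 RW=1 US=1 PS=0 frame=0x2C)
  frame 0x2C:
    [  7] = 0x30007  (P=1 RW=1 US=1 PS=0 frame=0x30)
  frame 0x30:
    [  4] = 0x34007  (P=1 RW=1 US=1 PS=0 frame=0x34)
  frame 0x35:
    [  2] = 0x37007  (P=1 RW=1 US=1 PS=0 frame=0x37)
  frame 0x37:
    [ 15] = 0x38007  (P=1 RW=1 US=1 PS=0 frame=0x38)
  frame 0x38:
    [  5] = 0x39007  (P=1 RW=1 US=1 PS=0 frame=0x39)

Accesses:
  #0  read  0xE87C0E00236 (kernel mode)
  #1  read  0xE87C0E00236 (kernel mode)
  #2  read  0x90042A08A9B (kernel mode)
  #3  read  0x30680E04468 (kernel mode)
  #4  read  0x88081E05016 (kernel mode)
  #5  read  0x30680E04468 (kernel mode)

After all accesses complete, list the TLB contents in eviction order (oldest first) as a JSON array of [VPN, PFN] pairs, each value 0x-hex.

Walk each access:
#0 VA=0xE87C0E00236 (r,kernel):
  [0] read 0x14 idx=29: raw=0x17007 flags P=1 W=1 U=1 S=0
  [1] read 0x17 idx=31: raw=0x18007 flags P=1 W=1 U=1 S=0
  [2] read 0x18 idx=7: raw=0x1A007 flags P=1 W=1 U=1 S=0
  [3] read 0x1A idx=0: raw=0x1E007 flags P=1 W=1 U=1 S=0
  → PA=0x1E236  (4 entries read)
#1 VA=0xE87C0E00236 (r,kernel):
  TLB hit vpn=0xE87C0E00 → PA=0x1E236
#2 VA=0x90042A08A9B (r,kernel):
  [0] read 0x14 idx=18: raw=0x20007 flags P=1 W=1 U=1 S=0
  [1] read 0x20 idx=1: raw=0x22007 flags P=1 W=1 U=1 S=0
  [2] read 0x22 idx=21: raw=0x24007 flags P=1 W=1 U=1 S=0
  [3] read 0x24 idx=8: raw=0x25007 flags P=1 W=1 U=1 S=0
  → PA=0x25A9B  (4 entries read)
#3 VA=0x30680E04468 (r,kernel):
  [0] read 0x14 idx=6: raw=0x28007 flags P=1 W=1 U=1 S=0
  [1] read 0x28 idx=26: raw=0x2C007 flags P=1 W=1 U=1 S=0
  [2] read 0x2C idx=7: raw=0x30007 flags P=1 W=1 U=1 S=0
  [3] read 0x30 idx=4: raw=0x34007 flags P=1 W=1 U=1 S=0
  → PA=0x34468  (4 entries read)
#4 VA=0x88081E05016 (r,kernel):
  [0] read 0x14 idx=17: raw=0x35007 flags P=1 W=1 U=1 S=0
  [1] read 0x35 idx=2: raw=0x37007 flags P=1 W=1 U=1 S=0
  [2] read 0x37 idx=15: raw=0x38007 flags P=1 W=1 U=1 S=0
  [3] read 0x38 idx=5: raw=0x39007 flags P=1 W=1 U=1 S=0
  → PA=0x39016  (4 entries read)
#5 VA=0x30680E04468 (r,kernel):
  TLB hit vpn=0x30680E04 → PA=0x34468

TLB: [["0x88081E05", "0x39"], ["0x30680E04", "0x34"]]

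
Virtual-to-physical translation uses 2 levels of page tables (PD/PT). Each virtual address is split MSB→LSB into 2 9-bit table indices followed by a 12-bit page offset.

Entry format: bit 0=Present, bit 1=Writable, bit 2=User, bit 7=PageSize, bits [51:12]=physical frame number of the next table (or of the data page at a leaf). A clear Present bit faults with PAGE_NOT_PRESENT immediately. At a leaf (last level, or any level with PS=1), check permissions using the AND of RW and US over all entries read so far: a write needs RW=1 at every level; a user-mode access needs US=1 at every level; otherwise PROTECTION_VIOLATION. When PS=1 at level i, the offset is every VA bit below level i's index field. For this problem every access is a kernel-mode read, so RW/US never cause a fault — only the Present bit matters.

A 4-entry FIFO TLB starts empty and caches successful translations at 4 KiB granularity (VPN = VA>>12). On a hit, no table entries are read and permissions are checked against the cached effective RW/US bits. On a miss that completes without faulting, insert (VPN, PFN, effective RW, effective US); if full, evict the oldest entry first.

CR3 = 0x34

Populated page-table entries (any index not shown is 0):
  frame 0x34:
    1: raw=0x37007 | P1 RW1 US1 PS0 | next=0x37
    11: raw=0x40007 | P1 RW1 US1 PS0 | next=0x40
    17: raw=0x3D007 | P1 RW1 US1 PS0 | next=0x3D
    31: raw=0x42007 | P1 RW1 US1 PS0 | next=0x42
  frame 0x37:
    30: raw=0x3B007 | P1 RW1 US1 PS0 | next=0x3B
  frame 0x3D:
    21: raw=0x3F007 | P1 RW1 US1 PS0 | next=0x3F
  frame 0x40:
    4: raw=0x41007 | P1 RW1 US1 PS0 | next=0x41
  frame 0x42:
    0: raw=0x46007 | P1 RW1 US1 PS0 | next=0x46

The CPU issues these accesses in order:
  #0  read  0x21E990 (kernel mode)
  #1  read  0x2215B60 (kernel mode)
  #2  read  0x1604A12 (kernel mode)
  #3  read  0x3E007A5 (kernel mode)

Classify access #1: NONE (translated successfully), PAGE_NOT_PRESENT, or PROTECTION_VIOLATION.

Trace:
#0 VA=0x21E990 (r,kernel):
  L0: frame=0x34 idx=1 entry=0x37007 [P=1 RW=1 US=1 PS=0]
  L1: frame=0x37 idx=30 entry=0x3B007 [P=1 RW=1 US=1 PS=0]
  → PA=0x3B990  (2 entries read)
#1 VA=0x2215B60 (r,kernel):
  L0: frame=0x34 idx=17 entry=0x3D007 [P=1 RW=1 US=1 PS=0]
  L1: frame=0x3D idx=21 entry=0x3F007 [P=1 RW=1 US=1 PS=0]
  → PA=0x3FB60  (2 entries read)
#2 VA=0x1604A12 (r,kernel):
  L0: frame=0x34 idx=11 entry=0x40007 [P=1 RW=1 US=1 PS=0]
  L1: frame=0x40 idx=4 entry=0x41007 [P=1 RW=1 US=1 PS=0]
  → PA=0x41A12  (2 entries read)
#3 VA=0x3E007A5 (r,kernel):
  L0: frame=0x34 idx=31 entry=0x42007 [P=1 RW=1 US=1 PS=0]
  L1: frame=0x42 idx=0 entry=0x46007 [P=1 RW=1 US=1 PS=0]
  → PA=0x467A5  (2 entries read)

Access #1 fault: NONE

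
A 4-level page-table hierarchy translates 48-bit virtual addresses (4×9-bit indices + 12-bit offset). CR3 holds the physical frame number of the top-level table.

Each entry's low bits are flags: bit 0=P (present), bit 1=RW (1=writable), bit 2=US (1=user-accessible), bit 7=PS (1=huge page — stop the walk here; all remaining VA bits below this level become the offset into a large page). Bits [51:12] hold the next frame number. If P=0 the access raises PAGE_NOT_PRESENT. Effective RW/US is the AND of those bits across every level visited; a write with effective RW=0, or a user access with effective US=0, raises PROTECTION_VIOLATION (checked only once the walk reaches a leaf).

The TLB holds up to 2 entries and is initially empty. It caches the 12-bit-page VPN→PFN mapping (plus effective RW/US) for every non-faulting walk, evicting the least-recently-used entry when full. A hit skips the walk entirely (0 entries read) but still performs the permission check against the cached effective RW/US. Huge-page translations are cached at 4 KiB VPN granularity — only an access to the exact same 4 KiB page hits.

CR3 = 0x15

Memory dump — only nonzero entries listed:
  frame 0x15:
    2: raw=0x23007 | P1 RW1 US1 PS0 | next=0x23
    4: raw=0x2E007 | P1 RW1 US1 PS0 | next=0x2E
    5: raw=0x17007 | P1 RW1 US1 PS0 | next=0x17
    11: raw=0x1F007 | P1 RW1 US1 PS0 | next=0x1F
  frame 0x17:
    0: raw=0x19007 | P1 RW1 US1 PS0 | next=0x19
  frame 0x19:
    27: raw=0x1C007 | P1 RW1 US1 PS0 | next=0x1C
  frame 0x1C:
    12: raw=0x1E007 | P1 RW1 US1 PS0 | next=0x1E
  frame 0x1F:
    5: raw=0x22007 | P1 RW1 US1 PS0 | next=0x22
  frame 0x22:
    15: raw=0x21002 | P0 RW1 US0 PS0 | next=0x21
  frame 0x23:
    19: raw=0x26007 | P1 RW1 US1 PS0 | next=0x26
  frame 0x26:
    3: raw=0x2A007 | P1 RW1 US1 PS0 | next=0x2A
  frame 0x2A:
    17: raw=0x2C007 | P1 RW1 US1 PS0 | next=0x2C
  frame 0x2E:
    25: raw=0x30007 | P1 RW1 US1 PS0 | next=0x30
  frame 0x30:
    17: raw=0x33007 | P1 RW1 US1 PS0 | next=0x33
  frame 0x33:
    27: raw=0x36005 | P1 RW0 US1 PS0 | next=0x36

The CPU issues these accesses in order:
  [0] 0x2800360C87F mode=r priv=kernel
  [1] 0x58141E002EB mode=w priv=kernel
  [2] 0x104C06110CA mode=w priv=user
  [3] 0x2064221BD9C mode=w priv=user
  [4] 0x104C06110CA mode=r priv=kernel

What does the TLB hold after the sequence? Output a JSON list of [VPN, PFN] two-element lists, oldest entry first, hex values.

Walk each access:
#0 VA=0x2800360C87F (r,kernel):
  L0 @0x15[5] → 0x17007  P=1,RW=1,US=1,PS=0
  L1 @0x17[0] → 0x19007  P=1,RW=1,US=1,PS=0
  L2 @0x19[27] → 0x1C007  P=1,RW=1,US=1,PS=0
  L3 @0x1C[12] → 0x1E007  P=1,RW=1,US=1,PS=0
  ⇒ phys 0x1E87F  [4 reads]
#1 VA=0x58141E002EB (w,kernel):
  L0 @0x15[11] → 0x1F007  P=1,RW=1,US=1,PS=0
  L1 @0x1F[5] → 0x22007  P=1,RW=1,US=1,PS=0
  L2 @0x22[15] → 0x21002  P=0,RW=1,US=0,PS=0
  ✗ PAGE_NOT_PRESENT  [3 reads]
#2 VA=0x104C06110CA (w,user):
  L0 @0x15[2] → 0x23007  P=1,RW=1,US=1,PS=0
  L1 @0x23[19] → 0x26007  P=1,RW=1,US=1,PS=0
  L2 @0x26[3] → 0x2A007  P=1,RW=1,US=1,PS=0
  L3 @0x2A[17] → 0x2C007  P=1,RW=1,US=1,PS=0
  ⇒ phys 0x2C0CA  [4 reads]
#3 VA=0x2064221BD9C (w,user):
  L0 @0x15[4] → 0x2E007  P=1,RW=1,US=1,PS=0
  L1 @0x2E[25] → 0x30007  P=1,RW=1,US=1,PS=0
  L2 @0x30[17] → 0x33007  P=1,RW=1,US=1,PS=0
  L3 @0x33[27] → 0x36005  P=1,RW=0,US=1,PS=0
  ✗ PROTECTION_VIOLATION  [4 reads]
#4 VA=0x104C06110CA (r,kernel):
  TLB hit vpn=0x104C0611 → PA=0x2C0CA

TLB: [["0x2800360C", "0x1E"], ["0x104C0611", "0x2C"]]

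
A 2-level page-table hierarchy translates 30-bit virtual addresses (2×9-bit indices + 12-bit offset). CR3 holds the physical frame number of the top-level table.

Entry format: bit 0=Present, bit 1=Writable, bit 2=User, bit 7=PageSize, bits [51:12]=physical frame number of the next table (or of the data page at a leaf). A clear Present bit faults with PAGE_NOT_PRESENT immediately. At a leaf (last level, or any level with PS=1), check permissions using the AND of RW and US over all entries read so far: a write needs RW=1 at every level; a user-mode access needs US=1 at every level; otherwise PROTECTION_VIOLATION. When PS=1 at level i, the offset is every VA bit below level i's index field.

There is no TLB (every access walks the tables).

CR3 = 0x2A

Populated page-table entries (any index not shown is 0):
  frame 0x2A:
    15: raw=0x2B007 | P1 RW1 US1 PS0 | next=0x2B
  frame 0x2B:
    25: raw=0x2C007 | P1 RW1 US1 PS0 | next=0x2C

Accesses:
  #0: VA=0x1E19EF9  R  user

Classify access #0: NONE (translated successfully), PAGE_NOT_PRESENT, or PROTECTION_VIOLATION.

Trace:
#0 VA=0x1E19EF9 (r,user):
  L0 @0x2A[15] → 0x2B007  P=1,RW=1,US=1,PS=0
  L1 @0x2B[25] → 0x2C007  P=1,RW=1,US=1,PS=0
  ✓ 0x2CEF9  — 2 lookups

Access #0 fault: NONE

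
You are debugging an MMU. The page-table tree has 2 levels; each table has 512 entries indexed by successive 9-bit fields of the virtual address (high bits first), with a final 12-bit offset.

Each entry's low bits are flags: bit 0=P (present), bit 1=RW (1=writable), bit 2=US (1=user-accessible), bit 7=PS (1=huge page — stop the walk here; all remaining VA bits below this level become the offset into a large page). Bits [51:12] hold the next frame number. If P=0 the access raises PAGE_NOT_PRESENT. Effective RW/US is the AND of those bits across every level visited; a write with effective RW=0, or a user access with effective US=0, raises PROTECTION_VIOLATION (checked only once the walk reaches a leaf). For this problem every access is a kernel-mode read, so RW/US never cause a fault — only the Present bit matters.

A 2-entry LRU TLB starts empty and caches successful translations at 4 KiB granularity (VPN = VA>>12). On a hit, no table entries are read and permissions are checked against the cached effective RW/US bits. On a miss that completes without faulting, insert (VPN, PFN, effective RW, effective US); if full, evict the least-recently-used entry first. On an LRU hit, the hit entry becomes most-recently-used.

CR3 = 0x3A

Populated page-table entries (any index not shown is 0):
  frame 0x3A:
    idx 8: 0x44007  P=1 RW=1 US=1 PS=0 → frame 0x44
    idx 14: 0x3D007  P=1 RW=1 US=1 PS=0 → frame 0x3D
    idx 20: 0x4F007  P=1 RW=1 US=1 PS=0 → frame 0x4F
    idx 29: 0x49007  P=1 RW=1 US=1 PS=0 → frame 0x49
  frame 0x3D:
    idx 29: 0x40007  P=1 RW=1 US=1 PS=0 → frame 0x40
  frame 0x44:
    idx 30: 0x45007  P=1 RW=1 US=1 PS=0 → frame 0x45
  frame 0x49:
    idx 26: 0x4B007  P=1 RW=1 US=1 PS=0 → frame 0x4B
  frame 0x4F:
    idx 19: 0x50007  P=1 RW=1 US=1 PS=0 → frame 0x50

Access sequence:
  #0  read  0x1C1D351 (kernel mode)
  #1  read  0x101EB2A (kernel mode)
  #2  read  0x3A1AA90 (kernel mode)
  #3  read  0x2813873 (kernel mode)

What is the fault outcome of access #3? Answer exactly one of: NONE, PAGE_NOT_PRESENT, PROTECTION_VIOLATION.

Walk each access:
#0 VA=0x1C1D351 (r,kernel):
  L0: frame=0x3A idx=14 entry=0x3D007 [P=1 RW=1 US=1 PS=0]
  L1: frame=0x3D idx=29 entry=0x40007 [P=1 RW=1 US=1 PS=0]
  ✓ 0x40351  — 2 lookups
#1 VA=0x101EB2A (r,kernel):
  L0: frame=0x3A idx=8 entry=0x44007 [P=1 RW=1 US=1 PS=0]
  L1: frame=0x44 idx=30 entry=0x45007 [P=1 RW=1 US=1 PS=0]
  ✓ 0x45B2A  — 2 lookups
#2 VA=0x3A1AA90 (r,kernel):
  L0: frame=0x3A idx=29 entry=0x49007 [P=1 RW=1 US=1 PS=0]
  L1: frame=0x49 idx=26 entry=0x4B007 [P=1 RW=1 US=1 PS=0]
  ✓ 0x4BA90  — 2 lookups
#3 VA=0x2813873 (r,kernel):
  L0: frame=0x3A idx=20 entry=0x4F007 [P=1 RW=1 US=1 PS=0]
  L1: frame=0x4F idx=19 entry=0x50007 [P=1 RW=1 US=1 PS=0]
  ✓ 0x50873  — 2 lookups

Access #3 fault: NONE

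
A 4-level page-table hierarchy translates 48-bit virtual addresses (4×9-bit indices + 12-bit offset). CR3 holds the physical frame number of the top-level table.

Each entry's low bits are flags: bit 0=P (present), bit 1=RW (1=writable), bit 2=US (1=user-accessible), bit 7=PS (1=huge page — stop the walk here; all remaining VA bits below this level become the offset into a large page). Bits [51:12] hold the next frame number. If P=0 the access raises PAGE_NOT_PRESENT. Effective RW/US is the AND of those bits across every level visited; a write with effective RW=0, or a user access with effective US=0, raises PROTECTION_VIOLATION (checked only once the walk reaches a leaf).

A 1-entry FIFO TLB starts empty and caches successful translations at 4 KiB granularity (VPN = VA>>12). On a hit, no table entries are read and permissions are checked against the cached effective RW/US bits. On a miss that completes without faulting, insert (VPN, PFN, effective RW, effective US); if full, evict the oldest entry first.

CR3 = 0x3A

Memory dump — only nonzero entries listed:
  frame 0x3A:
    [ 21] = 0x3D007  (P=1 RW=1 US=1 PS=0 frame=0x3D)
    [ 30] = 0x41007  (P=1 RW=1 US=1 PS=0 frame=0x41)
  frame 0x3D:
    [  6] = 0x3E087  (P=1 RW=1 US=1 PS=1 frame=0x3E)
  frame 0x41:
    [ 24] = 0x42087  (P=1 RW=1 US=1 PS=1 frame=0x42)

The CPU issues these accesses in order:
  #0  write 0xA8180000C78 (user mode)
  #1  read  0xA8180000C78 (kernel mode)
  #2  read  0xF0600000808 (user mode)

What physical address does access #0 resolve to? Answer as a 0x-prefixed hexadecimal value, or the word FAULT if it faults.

Trace:
#0 VA=0xA8180000C78 (w,user):
  lvl0: tbl 0x3A, slot 21 ⇒ 0x3D007 (P1/RW1/US1/PS0)
  lvl1: tbl 0x3D, slot 6 ⇒ 0x3E087 (P1/RW1/US1/PS1)
  ✓ 0x3EC78 (huge @L1)  — 2 lookups
#1 VA=0xA8180000C78 (r,kernel):
  TLB hit vpn=0xA8180000 → PA=0x3EC78
#2 VA=0xF0600000808 (r,user):
  lvl0: tbl 0x3A, slot 30 ⇒ 0x41007 (P1/RW1/US1/PS0)
  lvl1: tbl 0x41, slot 24 ⇒ 0x42087 (P1/RW1/US1/PS1)
  ✓ 0x42808 (huge @L1)  — 2 lookups

Access #0 PA: 0x3EC78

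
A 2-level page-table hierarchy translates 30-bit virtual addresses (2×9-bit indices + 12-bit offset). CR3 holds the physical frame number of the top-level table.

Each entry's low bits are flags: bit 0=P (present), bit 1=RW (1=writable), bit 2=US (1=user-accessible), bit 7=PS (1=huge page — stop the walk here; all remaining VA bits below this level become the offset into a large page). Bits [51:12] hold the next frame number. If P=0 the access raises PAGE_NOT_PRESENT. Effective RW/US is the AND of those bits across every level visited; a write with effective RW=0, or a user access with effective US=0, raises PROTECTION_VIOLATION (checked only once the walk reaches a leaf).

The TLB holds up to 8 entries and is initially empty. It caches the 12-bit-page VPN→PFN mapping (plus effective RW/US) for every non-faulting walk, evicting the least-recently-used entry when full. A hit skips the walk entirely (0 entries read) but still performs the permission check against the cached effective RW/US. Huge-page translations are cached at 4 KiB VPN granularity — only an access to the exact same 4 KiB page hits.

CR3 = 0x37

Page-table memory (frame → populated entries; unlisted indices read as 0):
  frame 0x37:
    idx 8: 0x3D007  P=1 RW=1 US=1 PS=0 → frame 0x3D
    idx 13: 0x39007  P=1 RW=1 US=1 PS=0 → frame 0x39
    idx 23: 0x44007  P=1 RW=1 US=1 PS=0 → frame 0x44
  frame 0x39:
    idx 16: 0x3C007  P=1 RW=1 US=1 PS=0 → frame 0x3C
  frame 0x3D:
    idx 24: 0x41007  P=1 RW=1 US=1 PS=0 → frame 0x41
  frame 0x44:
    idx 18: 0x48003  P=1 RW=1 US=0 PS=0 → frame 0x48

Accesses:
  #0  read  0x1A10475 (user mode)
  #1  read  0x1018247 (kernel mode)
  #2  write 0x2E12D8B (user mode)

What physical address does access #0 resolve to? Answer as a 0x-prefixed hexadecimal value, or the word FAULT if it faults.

Walk each access:
#0 VA=0x1A10475 (r,user):
  L0 @0x37[13] → 0x39007  P=1,RW=1,US=1,PS=0
  L1 @0x39[16] → 0x3C007  P=1,RW=1,US=1,PS=0
  ⇒ phys 0x3C475  [2 reads]
#1 VA=0x1018247 (r,kernel):
  L0 @0x37[8] → 0x3D007  P=1,RW=1,US=1,PS=0
  L1 @0x3D[24] → 0x41007  P=1,RW=1,US=1,PS=0
  ⇒ phys 0x41247  [2 reads]
#2 VA=0x2E12D8B (w,user):
  L0 @0x37[23] → 0x44007  P=1,RW=1,US=1,PS=0
  L1 @0x44[18] → 0x48003  P=1,RW=1,US=0,PS=0
  → PROTECTION_VIOLATION  (2 entries read)

Access #0 PA: 0x3C475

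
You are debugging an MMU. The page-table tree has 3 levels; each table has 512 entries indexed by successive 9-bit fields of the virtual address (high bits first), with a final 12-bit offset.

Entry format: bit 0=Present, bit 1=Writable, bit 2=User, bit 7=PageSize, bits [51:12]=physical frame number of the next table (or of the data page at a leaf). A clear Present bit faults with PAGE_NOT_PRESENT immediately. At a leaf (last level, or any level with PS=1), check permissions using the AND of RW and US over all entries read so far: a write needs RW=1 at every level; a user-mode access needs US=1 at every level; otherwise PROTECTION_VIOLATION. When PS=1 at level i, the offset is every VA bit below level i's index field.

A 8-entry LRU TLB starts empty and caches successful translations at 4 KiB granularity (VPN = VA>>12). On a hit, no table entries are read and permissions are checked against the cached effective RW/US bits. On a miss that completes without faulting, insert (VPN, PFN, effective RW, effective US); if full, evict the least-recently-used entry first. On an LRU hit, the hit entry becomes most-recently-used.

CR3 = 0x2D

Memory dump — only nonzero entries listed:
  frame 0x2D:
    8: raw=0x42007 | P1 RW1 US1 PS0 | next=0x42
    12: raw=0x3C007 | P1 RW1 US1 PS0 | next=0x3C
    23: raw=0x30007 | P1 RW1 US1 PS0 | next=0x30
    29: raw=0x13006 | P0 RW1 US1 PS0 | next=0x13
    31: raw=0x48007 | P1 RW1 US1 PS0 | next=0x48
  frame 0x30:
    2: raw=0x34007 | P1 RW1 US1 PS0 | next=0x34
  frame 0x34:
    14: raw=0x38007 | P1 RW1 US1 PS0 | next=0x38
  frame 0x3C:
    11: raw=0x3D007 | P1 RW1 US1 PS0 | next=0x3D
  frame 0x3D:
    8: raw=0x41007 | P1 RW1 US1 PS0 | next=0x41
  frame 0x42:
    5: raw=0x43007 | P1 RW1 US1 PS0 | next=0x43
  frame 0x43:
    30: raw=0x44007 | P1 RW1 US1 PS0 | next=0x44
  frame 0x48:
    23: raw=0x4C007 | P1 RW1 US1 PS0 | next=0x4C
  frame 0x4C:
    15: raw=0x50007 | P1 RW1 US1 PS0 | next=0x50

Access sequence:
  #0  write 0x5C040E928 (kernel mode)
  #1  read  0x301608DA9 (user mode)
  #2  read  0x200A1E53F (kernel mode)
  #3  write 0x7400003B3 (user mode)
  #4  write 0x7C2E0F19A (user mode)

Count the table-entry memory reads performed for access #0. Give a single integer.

Per-access translation:
#0 VA=0x5C040E928 (w,kernel):
  L0 @0x2D[23] → 0x30007  P=1,RW=1,US=1,PS=0
  L1 @0x30[2] → 0x34007  P=1,RW=1,US=1,PS=0
  L2 @0x34[14] → 0x38007  P=1,RW=1,US=1,PS=0
  → PA=0x38928  (3 entries read)
#1 VA=0x301608DA9 (r,user):
  L0 @0x2D[12] → 0x3C007  P=1,RW=1,US=1,PS=0
  L1 @0x3C[11] → 0x3D007  P=1,RW=1,US=1,PS=0
  L2 @0x3D[8] → 0x41007  P=1,RW=1,US=1,PS=0
  → PA=0x41DA9  (3 entries read)
#2 VA=0x200A1E53F (r,kernel):
  L0 @0x2D[8] → 0x42007  P=1,RW=1,US=1,PS=0
  L1 @0x42[5] → 0x43007  P=1,RW=1,US=1,PS=0
  L2 @0x43[30] → 0x44007  P=1,RW=1,US=1,PS=0
  → PA=0x4453F  (3 entries read)
#3 VA=0x7400003B3 (w,user):
  L0 @0x2D[29] → 0x13006  P=0,RW=1,US=1,PS=0
  ⇒ fault: PAGE_NOT_PRESENT  — 1 lookups
#4 VA=0x7C2E0F19A (w,user):
  L0 @0x2D[31] → 0x48007  P=1,RW=1,US=1,PS=0
  L1 @0x48[23] → 0x4C007  P=1,RW=1,US=1,PS=0
  L2 @0x4C[15] → 0x50007  P=1,RW=1,US=1,PS=0
  → PA=0x5019A  (3 entries read)

Entries read for #0: 3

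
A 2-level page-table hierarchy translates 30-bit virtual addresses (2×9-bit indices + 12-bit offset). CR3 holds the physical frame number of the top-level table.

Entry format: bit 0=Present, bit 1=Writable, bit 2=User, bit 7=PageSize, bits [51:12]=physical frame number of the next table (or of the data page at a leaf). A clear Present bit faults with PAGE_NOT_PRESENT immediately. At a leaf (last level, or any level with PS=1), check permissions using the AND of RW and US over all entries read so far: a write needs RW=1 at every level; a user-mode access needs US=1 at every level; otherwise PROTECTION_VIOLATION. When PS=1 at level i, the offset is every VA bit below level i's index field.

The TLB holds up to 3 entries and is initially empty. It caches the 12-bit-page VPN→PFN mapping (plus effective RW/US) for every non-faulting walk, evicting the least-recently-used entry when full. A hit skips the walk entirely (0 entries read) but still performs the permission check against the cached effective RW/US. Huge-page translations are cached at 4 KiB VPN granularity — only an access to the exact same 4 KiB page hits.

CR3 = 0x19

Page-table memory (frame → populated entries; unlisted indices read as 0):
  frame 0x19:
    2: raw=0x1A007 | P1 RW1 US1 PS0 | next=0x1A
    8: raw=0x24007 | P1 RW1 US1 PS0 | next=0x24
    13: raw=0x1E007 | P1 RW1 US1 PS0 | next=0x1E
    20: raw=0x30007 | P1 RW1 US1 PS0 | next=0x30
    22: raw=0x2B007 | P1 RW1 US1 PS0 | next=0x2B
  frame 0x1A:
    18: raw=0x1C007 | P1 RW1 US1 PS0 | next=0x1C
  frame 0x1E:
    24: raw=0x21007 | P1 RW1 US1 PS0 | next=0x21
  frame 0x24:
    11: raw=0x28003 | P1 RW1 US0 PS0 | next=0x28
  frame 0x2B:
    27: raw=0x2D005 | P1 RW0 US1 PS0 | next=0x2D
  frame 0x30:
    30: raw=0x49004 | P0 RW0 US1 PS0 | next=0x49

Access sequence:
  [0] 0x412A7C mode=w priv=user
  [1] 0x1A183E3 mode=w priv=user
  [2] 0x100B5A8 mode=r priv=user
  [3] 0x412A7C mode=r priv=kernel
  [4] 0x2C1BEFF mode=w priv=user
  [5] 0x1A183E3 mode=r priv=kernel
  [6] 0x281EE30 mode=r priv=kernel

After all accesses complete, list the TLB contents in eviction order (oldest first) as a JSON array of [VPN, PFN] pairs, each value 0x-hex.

Per-access translation:
#0 VA=0x412A7C (w,user):
  lvl0: tbl 0x19, slot 2 ⇒ 0x1A007 (P1/RW1/US1/PS0)
  lvl1: tbl 0x1A, slot 18 ⇒ 0x1C007 (P1/RW1/US1/PS0)
  ⇒ phys 0x1CA7C  [2 reads]
#1 VA=0x1A183E3 (w,user):
  lvl0: tbl 0x19, slot 13 ⇒ 0x1E007 (P1/RW1/US1/PS0)
  lvl1: tbl 0x1E, slot 24 ⇒ 0x21007 (P1/RW1/US1/PS0)
  ⇒ phys 0x213E3  [2 reads]
#2 VA=0x100B5A8 (r,user):
  lvl0: tbl 0x19, slot 8 ⇒ 0x24007 (P1/RW1/US1/PS0)
  lvl1: tbl 0x24, slot 11 ⇒ 0x28003 (P1/RW1/US0/PS0)
  ✗ PROTECTION_VIOLATION  [2 reads]
#3 VA=0x412A7C (r,kernel):
  TLB hit vpn=0x412 → PA=0x1CA7C
#4 VA=0x2C1BEFF (w,user):
  lvl0: tbl 0x19, slot 22 ⇒ 0x2B007 (P1/RW1/US1/PS0)
  lvl1: tbl 0x2B, slot 27 ⇒ 0x2D005 (P1/RW0/US1/PS0)
  ✗ PROTECTION_VIOLATION  [2 reads]
#5 VA=0x1A183E3 (r,kernel):
  TLB hit vpn=0x1A18 → PA=0x213E3
#6 VA=0x281EE30 (r,kernel):
  lvl0: tbl 0x19, slot 20 ⇒ 0x30007 (P1/RW1/US1/PS0)
  lvl1: tbl 0x30, slot 30 ⇒ 0x49004 (P0/RW0/US1/PS0)
  ✗ PAGE_NOT_PRESENT  [2 reads]

TLB: [["0x412", "0x1C"], ["0x1A18", "0x21"]]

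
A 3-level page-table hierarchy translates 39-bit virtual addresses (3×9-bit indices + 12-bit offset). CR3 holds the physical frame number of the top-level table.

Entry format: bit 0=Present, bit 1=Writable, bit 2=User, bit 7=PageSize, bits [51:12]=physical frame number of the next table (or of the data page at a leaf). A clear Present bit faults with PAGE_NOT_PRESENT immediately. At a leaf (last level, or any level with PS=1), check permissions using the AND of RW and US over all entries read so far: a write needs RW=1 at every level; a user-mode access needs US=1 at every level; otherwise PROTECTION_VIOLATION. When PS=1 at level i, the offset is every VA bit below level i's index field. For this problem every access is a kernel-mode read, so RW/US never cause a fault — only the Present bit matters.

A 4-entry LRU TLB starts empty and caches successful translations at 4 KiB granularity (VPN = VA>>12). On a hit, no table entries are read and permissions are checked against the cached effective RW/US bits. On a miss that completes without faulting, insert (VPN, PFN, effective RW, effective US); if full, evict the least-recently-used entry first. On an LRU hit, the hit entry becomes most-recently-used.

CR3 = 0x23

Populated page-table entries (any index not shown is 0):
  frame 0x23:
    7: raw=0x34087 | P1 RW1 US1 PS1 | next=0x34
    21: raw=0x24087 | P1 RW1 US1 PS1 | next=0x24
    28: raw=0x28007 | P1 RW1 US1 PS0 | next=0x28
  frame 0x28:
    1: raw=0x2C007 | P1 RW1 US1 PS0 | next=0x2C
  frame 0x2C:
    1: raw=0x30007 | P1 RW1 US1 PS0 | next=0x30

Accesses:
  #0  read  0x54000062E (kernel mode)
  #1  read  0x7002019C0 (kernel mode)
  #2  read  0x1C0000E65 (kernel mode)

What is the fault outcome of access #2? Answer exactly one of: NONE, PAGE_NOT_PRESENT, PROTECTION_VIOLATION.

Per-access translation:
#0 VA=0x54000062E (r,kernel):
  L0 @0x23[21] → 0x24087  P=1,RW=1,US=1,PS=1
  ⇒ phys 0x2462E (huge @L0)  [1 reads]
#1 VA=0x7002019C0 (r,kernel):
  L0 @0x23[28] → 0x28007  P=1,RW=1,US=1,PS=0
  L1 @0x28[1] → 0x2C007  P=1,RW=1,US=1,PS=0
  L2 @0x2C[1] → 0x30007  P=1,RW=1,US=1,PS=0
  ⇒ phys 0x309C0  [3 reads]
#2 VA=0x1C0000E65 (r,kernel):
  L0 @0x23[7] → 0x34087  P=1,RW=1,US=1,PS=1
  ⇒ phys 0x34E65 (huge @L0)  [1 reads]

Access #2 fault: NONE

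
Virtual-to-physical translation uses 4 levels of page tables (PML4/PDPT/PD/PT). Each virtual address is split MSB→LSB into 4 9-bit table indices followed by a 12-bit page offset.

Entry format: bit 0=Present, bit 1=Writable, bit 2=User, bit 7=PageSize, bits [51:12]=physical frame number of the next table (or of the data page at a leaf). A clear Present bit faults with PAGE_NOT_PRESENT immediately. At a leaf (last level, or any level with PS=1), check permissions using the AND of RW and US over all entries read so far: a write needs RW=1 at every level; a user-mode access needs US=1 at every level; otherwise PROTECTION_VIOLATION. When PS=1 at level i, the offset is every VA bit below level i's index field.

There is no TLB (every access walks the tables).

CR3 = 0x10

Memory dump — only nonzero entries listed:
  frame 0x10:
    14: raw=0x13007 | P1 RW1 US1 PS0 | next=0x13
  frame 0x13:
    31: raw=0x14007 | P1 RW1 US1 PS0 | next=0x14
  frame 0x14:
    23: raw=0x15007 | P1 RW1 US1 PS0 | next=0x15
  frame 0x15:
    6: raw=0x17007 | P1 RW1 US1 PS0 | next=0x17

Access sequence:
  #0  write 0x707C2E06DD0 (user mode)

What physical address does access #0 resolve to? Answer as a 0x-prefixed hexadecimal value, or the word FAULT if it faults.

Walk each access:
#0 VA=0x707C2E06DD0 (w,user):
  L0 @0x10[14] → 0x13007  P=1,RW=1,US=1,PS=0
  L1 @0x13[31] → 0x14007  P=1,RW=1,US=1,PS=0
  L2 @0x14[23] → 0x15007  P=1,RW=1,US=1,PS=0
  L3 @0x15[6] → 0x17007  P=1,RW=1,US=1,PS=0
  ✓ 0x17DD0  — 4 lookups

Access #0 PA: 0x17DD0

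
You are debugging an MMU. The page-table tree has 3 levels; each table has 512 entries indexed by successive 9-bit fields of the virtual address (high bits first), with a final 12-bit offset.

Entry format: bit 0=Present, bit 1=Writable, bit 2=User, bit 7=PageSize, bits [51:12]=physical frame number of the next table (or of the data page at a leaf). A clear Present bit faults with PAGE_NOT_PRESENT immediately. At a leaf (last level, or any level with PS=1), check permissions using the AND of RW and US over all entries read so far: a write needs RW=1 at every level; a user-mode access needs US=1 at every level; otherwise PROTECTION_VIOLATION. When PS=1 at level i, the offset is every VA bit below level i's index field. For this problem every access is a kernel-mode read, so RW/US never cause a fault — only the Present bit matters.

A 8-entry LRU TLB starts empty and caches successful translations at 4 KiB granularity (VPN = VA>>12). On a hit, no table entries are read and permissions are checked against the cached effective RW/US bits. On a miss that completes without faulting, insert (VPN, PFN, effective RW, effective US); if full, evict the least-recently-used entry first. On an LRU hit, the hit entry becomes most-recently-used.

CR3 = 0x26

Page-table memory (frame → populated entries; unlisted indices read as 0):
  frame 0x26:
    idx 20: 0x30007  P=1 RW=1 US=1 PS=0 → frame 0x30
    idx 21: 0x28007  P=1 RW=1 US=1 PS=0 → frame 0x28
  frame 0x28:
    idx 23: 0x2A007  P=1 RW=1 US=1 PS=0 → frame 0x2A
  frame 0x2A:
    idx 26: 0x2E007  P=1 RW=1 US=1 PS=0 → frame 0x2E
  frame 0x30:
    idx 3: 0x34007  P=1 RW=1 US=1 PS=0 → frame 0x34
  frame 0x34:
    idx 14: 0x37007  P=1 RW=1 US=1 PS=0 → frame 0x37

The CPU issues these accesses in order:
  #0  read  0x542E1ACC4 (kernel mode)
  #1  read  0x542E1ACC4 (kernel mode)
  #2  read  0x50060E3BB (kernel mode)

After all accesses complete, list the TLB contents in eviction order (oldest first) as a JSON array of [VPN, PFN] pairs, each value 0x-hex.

Walk each access:
#0 VA=0x542E1ACC4 (r,kernel):
  lvl0: tbl 0x26, slot 21 ⇒ 0x28007 (P1/RW1/US1/PS0)
  lvl1: tbl 0x28, slot 23 ⇒ 0x2A007 (P1/RW1/US1/PS0)
  lvl2: tbl 0x2A, slot 26 ⇒ 0x2E007 (P1/RW1/US1/PS0)
  ✓ 0x2ECC4  — 3 lookups
#1 VA=0x542E1ACC4 (r,kernel):
  TLB hit vpn=0x542E1A → PA=0x2ECC4
#2 VA=0x50060E3BB (r,kernel):
  lvl0: tbl 0x26, slot 20 ⇒ 0x30007 (P1/RW1/US1/PS0)
  lvl1: tbl 0x30, slot 3 ⇒ 0x34007 (P1/RW1/US1/PS0)
  lvl2: tbl 0x34, slot 14 ⇒ 0x37007 (P1/RW1/US1/PS0)
  ✓ 0x373BB  — 3 lookups

TLB: [["0x542E1A", "0x2E"], ["0x50060E", "0x37"]]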